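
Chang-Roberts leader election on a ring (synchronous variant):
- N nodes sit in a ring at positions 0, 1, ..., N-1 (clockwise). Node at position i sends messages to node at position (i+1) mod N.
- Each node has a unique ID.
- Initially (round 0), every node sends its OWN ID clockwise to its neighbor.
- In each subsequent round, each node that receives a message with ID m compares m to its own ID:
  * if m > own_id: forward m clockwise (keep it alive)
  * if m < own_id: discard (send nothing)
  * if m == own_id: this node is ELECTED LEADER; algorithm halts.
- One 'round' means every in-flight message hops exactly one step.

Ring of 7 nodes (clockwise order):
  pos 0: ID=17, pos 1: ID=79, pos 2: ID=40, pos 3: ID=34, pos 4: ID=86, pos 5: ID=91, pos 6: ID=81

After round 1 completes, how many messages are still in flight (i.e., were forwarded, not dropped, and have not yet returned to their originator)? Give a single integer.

Round 1: pos1(id79) recv 17: drop; pos2(id40) recv 79: fwd; pos3(id34) recv 40: fwd; pos4(id86) recv 34: drop; pos5(id91) recv 86: drop; pos6(id81) recv 91: fwd; pos0(id17) recv 81: fwd
After round 1: 4 messages still in flight

Answer: 4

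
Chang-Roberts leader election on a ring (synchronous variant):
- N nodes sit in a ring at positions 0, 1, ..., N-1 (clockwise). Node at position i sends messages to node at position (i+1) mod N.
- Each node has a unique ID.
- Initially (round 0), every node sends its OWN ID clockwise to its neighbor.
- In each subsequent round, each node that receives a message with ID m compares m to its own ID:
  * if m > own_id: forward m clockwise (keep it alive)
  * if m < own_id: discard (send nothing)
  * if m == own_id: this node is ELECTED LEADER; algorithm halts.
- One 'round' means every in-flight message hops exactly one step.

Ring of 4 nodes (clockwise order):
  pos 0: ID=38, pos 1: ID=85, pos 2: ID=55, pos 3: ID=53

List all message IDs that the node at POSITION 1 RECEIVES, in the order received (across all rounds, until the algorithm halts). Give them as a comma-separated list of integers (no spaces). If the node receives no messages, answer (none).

Answer: 38,53,55,85

Derivation:
Round 1: pos1(id85) recv 38: drop; pos2(id55) recv 85: fwd; pos3(id53) recv 55: fwd; pos0(id38) recv 53: fwd
Round 2: pos3(id53) recv 85: fwd; pos0(id38) recv 55: fwd; pos1(id85) recv 53: drop
Round 3: pos0(id38) recv 85: fwd; pos1(id85) recv 55: drop
Round 4: pos1(id85) recv 85: ELECTED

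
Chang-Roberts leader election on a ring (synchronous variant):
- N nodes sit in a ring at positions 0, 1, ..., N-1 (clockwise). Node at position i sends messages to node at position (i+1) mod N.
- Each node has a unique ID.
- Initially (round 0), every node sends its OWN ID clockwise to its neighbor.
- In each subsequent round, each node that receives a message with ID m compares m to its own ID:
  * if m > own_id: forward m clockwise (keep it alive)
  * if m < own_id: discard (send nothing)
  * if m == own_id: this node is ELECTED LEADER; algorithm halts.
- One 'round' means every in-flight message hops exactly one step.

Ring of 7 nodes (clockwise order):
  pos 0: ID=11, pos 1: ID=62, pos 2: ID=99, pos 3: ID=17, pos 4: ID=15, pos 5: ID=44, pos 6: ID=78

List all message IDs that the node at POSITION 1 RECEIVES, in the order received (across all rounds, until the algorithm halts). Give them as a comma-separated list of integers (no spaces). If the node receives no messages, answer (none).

Answer: 11,78,99

Derivation:
Round 1: pos1(id62) recv 11: drop; pos2(id99) recv 62: drop; pos3(id17) recv 99: fwd; pos4(id15) recv 17: fwd; pos5(id44) recv 15: drop; pos6(id78) recv 44: drop; pos0(id11) recv 78: fwd
Round 2: pos4(id15) recv 99: fwd; pos5(id44) recv 17: drop; pos1(id62) recv 78: fwd
Round 3: pos5(id44) recv 99: fwd; pos2(id99) recv 78: drop
Round 4: pos6(id78) recv 99: fwd
Round 5: pos0(id11) recv 99: fwd
Round 6: pos1(id62) recv 99: fwd
Round 7: pos2(id99) recv 99: ELECTED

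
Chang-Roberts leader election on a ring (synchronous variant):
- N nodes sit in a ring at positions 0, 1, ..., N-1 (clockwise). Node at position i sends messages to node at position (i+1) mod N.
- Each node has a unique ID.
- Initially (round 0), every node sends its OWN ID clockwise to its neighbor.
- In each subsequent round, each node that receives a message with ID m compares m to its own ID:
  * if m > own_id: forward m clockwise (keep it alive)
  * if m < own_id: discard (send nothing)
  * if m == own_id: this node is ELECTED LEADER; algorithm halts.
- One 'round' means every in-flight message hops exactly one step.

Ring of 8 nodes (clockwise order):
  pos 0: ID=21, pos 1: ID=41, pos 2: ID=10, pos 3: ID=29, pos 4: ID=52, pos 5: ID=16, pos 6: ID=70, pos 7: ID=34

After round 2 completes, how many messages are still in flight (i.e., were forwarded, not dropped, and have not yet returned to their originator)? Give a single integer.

Answer: 2

Derivation:
Round 1: pos1(id41) recv 21: drop; pos2(id10) recv 41: fwd; pos3(id29) recv 10: drop; pos4(id52) recv 29: drop; pos5(id16) recv 52: fwd; pos6(id70) recv 16: drop; pos7(id34) recv 70: fwd; pos0(id21) recv 34: fwd
Round 2: pos3(id29) recv 41: fwd; pos6(id70) recv 52: drop; pos0(id21) recv 70: fwd; pos1(id41) recv 34: drop
After round 2: 2 messages still in flight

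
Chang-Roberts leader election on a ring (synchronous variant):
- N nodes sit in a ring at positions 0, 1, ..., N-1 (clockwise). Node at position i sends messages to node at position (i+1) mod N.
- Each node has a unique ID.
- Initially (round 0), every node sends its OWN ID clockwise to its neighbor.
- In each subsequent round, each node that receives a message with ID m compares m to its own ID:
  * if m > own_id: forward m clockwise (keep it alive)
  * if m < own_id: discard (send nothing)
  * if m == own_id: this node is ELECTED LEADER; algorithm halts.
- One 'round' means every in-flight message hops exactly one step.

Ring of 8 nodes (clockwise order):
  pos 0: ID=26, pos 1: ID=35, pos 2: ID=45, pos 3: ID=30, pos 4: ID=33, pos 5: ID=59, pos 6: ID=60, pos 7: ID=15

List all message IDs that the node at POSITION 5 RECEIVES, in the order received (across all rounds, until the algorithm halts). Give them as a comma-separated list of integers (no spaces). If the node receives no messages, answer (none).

Answer: 33,45,60

Derivation:
Round 1: pos1(id35) recv 26: drop; pos2(id45) recv 35: drop; pos3(id30) recv 45: fwd; pos4(id33) recv 30: drop; pos5(id59) recv 33: drop; pos6(id60) recv 59: drop; pos7(id15) recv 60: fwd; pos0(id26) recv 15: drop
Round 2: pos4(id33) recv 45: fwd; pos0(id26) recv 60: fwd
Round 3: pos5(id59) recv 45: drop; pos1(id35) recv 60: fwd
Round 4: pos2(id45) recv 60: fwd
Round 5: pos3(id30) recv 60: fwd
Round 6: pos4(id33) recv 60: fwd
Round 7: pos5(id59) recv 60: fwd
Round 8: pos6(id60) recv 60: ELECTED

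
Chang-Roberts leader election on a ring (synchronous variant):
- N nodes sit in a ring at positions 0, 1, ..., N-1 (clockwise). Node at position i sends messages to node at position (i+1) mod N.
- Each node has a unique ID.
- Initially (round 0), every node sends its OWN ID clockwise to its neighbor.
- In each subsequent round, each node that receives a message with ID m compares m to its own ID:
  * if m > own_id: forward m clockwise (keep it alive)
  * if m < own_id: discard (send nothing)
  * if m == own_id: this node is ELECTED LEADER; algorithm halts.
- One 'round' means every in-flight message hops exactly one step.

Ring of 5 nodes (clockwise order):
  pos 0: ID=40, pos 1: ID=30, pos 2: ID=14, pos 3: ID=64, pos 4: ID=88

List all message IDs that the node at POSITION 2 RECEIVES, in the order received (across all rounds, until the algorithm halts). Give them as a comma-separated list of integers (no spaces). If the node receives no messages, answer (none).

Round 1: pos1(id30) recv 40: fwd; pos2(id14) recv 30: fwd; pos3(id64) recv 14: drop; pos4(id88) recv 64: drop; pos0(id40) recv 88: fwd
Round 2: pos2(id14) recv 40: fwd; pos3(id64) recv 30: drop; pos1(id30) recv 88: fwd
Round 3: pos3(id64) recv 40: drop; pos2(id14) recv 88: fwd
Round 4: pos3(id64) recv 88: fwd
Round 5: pos4(id88) recv 88: ELECTED

Answer: 30,40,88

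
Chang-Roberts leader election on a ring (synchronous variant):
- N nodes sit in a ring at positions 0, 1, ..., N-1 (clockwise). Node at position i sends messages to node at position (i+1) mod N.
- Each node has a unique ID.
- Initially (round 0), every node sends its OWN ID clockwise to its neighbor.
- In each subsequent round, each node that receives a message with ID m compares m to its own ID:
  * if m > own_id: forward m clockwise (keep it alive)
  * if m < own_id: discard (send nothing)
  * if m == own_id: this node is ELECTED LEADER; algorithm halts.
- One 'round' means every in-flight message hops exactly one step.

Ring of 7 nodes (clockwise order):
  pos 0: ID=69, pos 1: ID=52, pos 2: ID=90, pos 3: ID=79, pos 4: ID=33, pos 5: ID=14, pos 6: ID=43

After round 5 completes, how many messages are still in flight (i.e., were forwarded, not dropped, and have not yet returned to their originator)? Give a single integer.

Answer: 2

Derivation:
Round 1: pos1(id52) recv 69: fwd; pos2(id90) recv 52: drop; pos3(id79) recv 90: fwd; pos4(id33) recv 79: fwd; pos5(id14) recv 33: fwd; pos6(id43) recv 14: drop; pos0(id69) recv 43: drop
Round 2: pos2(id90) recv 69: drop; pos4(id33) recv 90: fwd; pos5(id14) recv 79: fwd; pos6(id43) recv 33: drop
Round 3: pos5(id14) recv 90: fwd; pos6(id43) recv 79: fwd
Round 4: pos6(id43) recv 90: fwd; pos0(id69) recv 79: fwd
Round 5: pos0(id69) recv 90: fwd; pos1(id52) recv 79: fwd
After round 5: 2 messages still in flight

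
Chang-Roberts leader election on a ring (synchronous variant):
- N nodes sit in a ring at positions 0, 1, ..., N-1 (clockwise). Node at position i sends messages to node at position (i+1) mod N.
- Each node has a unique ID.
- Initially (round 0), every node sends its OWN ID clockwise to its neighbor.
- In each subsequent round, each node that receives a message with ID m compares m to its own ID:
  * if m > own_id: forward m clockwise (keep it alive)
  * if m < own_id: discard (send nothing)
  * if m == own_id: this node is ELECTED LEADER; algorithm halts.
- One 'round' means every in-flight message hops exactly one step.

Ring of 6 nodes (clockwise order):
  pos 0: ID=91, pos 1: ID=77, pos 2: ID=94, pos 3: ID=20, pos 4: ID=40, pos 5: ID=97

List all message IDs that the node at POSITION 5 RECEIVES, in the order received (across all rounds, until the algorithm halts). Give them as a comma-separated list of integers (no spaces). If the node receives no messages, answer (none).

Answer: 40,94,97

Derivation:
Round 1: pos1(id77) recv 91: fwd; pos2(id94) recv 77: drop; pos3(id20) recv 94: fwd; pos4(id40) recv 20: drop; pos5(id97) recv 40: drop; pos0(id91) recv 97: fwd
Round 2: pos2(id94) recv 91: drop; pos4(id40) recv 94: fwd; pos1(id77) recv 97: fwd
Round 3: pos5(id97) recv 94: drop; pos2(id94) recv 97: fwd
Round 4: pos3(id20) recv 97: fwd
Round 5: pos4(id40) recv 97: fwd
Round 6: pos5(id97) recv 97: ELECTED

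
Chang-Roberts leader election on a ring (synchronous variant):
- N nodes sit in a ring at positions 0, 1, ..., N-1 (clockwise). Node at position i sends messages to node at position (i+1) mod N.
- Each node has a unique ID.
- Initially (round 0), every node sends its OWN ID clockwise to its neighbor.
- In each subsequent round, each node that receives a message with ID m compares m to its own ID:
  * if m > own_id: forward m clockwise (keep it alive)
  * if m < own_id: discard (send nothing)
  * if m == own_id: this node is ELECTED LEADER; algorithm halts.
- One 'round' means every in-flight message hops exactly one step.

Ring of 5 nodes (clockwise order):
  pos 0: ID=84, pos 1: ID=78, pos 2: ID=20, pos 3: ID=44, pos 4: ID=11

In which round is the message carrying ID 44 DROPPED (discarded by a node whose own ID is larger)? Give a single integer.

Answer: 2

Derivation:
Round 1: pos1(id78) recv 84: fwd; pos2(id20) recv 78: fwd; pos3(id44) recv 20: drop; pos4(id11) recv 44: fwd; pos0(id84) recv 11: drop
Round 2: pos2(id20) recv 84: fwd; pos3(id44) recv 78: fwd; pos0(id84) recv 44: drop
Round 3: pos3(id44) recv 84: fwd; pos4(id11) recv 78: fwd
Round 4: pos4(id11) recv 84: fwd; pos0(id84) recv 78: drop
Round 5: pos0(id84) recv 84: ELECTED
Message ID 44 originates at pos 3; dropped at pos 0 in round 2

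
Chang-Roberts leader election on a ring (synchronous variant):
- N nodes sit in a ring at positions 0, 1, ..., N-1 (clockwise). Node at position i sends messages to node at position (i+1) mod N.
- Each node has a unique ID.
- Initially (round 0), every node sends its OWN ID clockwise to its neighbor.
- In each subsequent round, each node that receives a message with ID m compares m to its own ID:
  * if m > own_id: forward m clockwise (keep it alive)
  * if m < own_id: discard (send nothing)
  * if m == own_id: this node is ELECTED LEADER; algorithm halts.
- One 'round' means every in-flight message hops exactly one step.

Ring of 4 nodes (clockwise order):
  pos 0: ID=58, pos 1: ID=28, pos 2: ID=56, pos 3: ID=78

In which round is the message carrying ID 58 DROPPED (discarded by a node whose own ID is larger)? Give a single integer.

Round 1: pos1(id28) recv 58: fwd; pos2(id56) recv 28: drop; pos3(id78) recv 56: drop; pos0(id58) recv 78: fwd
Round 2: pos2(id56) recv 58: fwd; pos1(id28) recv 78: fwd
Round 3: pos3(id78) recv 58: drop; pos2(id56) recv 78: fwd
Round 4: pos3(id78) recv 78: ELECTED
Message ID 58 originates at pos 0; dropped at pos 3 in round 3

Answer: 3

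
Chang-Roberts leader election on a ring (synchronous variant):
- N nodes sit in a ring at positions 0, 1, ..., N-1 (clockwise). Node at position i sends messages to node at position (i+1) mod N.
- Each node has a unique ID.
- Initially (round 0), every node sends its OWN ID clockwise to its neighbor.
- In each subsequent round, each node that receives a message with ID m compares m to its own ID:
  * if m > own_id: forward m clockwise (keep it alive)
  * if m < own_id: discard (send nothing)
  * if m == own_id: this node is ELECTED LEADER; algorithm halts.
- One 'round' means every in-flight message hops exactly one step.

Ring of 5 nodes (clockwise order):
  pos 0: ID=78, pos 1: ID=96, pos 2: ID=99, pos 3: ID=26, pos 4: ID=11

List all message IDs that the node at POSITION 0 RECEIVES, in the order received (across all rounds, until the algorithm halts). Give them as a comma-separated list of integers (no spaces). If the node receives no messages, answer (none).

Answer: 11,26,99

Derivation:
Round 1: pos1(id96) recv 78: drop; pos2(id99) recv 96: drop; pos3(id26) recv 99: fwd; pos4(id11) recv 26: fwd; pos0(id78) recv 11: drop
Round 2: pos4(id11) recv 99: fwd; pos0(id78) recv 26: drop
Round 3: pos0(id78) recv 99: fwd
Round 4: pos1(id96) recv 99: fwd
Round 5: pos2(id99) recv 99: ELECTED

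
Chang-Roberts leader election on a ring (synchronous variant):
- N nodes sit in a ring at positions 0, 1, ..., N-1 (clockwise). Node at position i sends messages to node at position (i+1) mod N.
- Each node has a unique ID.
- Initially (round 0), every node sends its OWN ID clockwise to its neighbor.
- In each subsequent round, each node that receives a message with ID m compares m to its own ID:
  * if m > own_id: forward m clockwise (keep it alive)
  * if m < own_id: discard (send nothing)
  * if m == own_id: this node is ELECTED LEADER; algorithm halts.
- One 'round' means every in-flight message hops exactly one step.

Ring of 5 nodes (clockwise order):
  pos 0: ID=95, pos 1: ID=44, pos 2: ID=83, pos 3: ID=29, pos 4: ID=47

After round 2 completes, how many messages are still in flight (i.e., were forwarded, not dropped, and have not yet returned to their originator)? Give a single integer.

Round 1: pos1(id44) recv 95: fwd; pos2(id83) recv 44: drop; pos3(id29) recv 83: fwd; pos4(id47) recv 29: drop; pos0(id95) recv 47: drop
Round 2: pos2(id83) recv 95: fwd; pos4(id47) recv 83: fwd
After round 2: 2 messages still in flight

Answer: 2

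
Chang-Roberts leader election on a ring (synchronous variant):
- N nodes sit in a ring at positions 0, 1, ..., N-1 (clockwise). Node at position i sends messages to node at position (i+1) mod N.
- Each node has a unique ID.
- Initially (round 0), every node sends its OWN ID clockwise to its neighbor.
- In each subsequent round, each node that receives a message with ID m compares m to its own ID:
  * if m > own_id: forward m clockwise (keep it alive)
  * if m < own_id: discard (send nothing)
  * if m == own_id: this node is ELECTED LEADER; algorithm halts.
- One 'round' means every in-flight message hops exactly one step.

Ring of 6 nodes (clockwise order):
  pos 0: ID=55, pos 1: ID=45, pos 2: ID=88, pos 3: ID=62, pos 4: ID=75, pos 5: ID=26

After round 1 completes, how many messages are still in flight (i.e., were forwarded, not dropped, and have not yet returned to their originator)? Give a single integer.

Round 1: pos1(id45) recv 55: fwd; pos2(id88) recv 45: drop; pos3(id62) recv 88: fwd; pos4(id75) recv 62: drop; pos5(id26) recv 75: fwd; pos0(id55) recv 26: drop
After round 1: 3 messages still in flight

Answer: 3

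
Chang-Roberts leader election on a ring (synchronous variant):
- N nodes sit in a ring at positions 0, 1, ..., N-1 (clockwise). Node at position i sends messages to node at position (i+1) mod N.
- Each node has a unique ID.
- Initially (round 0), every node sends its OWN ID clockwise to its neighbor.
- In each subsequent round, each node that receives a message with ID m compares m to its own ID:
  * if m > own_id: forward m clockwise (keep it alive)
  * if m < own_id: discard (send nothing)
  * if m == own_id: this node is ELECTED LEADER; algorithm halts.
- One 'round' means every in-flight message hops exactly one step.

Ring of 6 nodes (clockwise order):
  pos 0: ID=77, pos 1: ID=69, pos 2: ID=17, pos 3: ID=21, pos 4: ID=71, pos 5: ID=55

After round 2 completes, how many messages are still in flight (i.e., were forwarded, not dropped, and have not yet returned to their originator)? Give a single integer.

Answer: 2

Derivation:
Round 1: pos1(id69) recv 77: fwd; pos2(id17) recv 69: fwd; pos3(id21) recv 17: drop; pos4(id71) recv 21: drop; pos5(id55) recv 71: fwd; pos0(id77) recv 55: drop
Round 2: pos2(id17) recv 77: fwd; pos3(id21) recv 69: fwd; pos0(id77) recv 71: drop
After round 2: 2 messages still in flight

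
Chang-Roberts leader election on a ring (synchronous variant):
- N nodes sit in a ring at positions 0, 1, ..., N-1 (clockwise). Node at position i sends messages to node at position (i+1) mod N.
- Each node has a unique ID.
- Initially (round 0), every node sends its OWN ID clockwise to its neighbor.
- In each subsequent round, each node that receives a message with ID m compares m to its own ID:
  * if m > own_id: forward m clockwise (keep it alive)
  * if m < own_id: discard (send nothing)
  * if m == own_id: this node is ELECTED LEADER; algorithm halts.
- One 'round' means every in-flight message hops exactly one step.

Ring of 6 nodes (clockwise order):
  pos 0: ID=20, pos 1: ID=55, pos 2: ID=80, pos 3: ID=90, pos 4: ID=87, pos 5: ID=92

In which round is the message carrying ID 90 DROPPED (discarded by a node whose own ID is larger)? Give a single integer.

Answer: 2

Derivation:
Round 1: pos1(id55) recv 20: drop; pos2(id80) recv 55: drop; pos3(id90) recv 80: drop; pos4(id87) recv 90: fwd; pos5(id92) recv 87: drop; pos0(id20) recv 92: fwd
Round 2: pos5(id92) recv 90: drop; pos1(id55) recv 92: fwd
Round 3: pos2(id80) recv 92: fwd
Round 4: pos3(id90) recv 92: fwd
Round 5: pos4(id87) recv 92: fwd
Round 6: pos5(id92) recv 92: ELECTED
Message ID 90 originates at pos 3; dropped at pos 5 in round 2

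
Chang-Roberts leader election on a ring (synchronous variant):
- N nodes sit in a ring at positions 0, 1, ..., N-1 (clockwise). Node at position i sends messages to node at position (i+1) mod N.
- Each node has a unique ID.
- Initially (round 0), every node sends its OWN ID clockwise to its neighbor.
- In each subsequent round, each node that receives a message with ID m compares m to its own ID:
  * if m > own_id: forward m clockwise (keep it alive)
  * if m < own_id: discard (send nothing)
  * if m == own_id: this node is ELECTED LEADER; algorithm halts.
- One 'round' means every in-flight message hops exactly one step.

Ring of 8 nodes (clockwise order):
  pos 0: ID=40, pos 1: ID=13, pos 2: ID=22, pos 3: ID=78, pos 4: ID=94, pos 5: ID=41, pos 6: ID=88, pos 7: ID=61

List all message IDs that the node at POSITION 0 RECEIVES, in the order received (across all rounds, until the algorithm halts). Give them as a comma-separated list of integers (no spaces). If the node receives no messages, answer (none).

Round 1: pos1(id13) recv 40: fwd; pos2(id22) recv 13: drop; pos3(id78) recv 22: drop; pos4(id94) recv 78: drop; pos5(id41) recv 94: fwd; pos6(id88) recv 41: drop; pos7(id61) recv 88: fwd; pos0(id40) recv 61: fwd
Round 2: pos2(id22) recv 40: fwd; pos6(id88) recv 94: fwd; pos0(id40) recv 88: fwd; pos1(id13) recv 61: fwd
Round 3: pos3(id78) recv 40: drop; pos7(id61) recv 94: fwd; pos1(id13) recv 88: fwd; pos2(id22) recv 61: fwd
Round 4: pos0(id40) recv 94: fwd; pos2(id22) recv 88: fwd; pos3(id78) recv 61: drop
Round 5: pos1(id13) recv 94: fwd; pos3(id78) recv 88: fwd
Round 6: pos2(id22) recv 94: fwd; pos4(id94) recv 88: drop
Round 7: pos3(id78) recv 94: fwd
Round 8: pos4(id94) recv 94: ELECTED

Answer: 61,88,94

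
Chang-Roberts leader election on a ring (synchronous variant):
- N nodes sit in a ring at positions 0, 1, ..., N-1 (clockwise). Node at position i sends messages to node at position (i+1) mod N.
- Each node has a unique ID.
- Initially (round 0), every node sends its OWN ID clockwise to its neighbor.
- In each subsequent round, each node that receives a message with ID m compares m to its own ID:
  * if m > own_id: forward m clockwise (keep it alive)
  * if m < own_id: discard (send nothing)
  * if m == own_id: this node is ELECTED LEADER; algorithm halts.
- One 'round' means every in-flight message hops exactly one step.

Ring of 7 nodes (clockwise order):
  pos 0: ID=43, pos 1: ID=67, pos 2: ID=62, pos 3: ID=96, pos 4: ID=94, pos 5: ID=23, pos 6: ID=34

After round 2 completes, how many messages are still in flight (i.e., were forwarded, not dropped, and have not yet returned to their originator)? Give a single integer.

Round 1: pos1(id67) recv 43: drop; pos2(id62) recv 67: fwd; pos3(id96) recv 62: drop; pos4(id94) recv 96: fwd; pos5(id23) recv 94: fwd; pos6(id34) recv 23: drop; pos0(id43) recv 34: drop
Round 2: pos3(id96) recv 67: drop; pos5(id23) recv 96: fwd; pos6(id34) recv 94: fwd
After round 2: 2 messages still in flight

Answer: 2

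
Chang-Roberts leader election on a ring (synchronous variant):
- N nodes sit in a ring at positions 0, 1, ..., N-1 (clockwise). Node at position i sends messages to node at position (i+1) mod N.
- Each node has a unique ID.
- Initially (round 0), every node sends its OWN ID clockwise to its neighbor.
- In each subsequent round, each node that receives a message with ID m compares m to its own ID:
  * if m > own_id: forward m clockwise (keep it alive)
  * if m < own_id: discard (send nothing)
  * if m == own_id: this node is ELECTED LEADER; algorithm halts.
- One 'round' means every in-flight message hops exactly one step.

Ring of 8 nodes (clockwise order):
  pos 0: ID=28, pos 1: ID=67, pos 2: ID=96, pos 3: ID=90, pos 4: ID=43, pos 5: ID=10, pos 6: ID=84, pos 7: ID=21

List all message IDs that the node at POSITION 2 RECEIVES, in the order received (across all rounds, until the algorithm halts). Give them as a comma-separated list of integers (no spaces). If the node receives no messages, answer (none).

Answer: 67,84,90,96

Derivation:
Round 1: pos1(id67) recv 28: drop; pos2(id96) recv 67: drop; pos3(id90) recv 96: fwd; pos4(id43) recv 90: fwd; pos5(id10) recv 43: fwd; pos6(id84) recv 10: drop; pos7(id21) recv 84: fwd; pos0(id28) recv 21: drop
Round 2: pos4(id43) recv 96: fwd; pos5(id10) recv 90: fwd; pos6(id84) recv 43: drop; pos0(id28) recv 84: fwd
Round 3: pos5(id10) recv 96: fwd; pos6(id84) recv 90: fwd; pos1(id67) recv 84: fwd
Round 4: pos6(id84) recv 96: fwd; pos7(id21) recv 90: fwd; pos2(id96) recv 84: drop
Round 5: pos7(id21) recv 96: fwd; pos0(id28) recv 90: fwd
Round 6: pos0(id28) recv 96: fwd; pos1(id67) recv 90: fwd
Round 7: pos1(id67) recv 96: fwd; pos2(id96) recv 90: drop
Round 8: pos2(id96) recv 96: ELECTED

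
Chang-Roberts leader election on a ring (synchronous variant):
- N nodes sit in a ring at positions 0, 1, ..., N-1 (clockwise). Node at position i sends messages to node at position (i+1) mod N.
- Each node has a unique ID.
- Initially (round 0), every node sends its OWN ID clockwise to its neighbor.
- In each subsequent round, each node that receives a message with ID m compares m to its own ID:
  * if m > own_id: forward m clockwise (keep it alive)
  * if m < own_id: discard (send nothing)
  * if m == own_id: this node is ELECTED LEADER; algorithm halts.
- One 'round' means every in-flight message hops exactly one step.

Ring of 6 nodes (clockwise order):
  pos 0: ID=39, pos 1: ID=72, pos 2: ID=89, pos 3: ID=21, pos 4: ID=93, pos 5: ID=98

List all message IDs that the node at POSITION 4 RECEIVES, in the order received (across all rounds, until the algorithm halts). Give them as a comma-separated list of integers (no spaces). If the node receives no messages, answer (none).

Round 1: pos1(id72) recv 39: drop; pos2(id89) recv 72: drop; pos3(id21) recv 89: fwd; pos4(id93) recv 21: drop; pos5(id98) recv 93: drop; pos0(id39) recv 98: fwd
Round 2: pos4(id93) recv 89: drop; pos1(id72) recv 98: fwd
Round 3: pos2(id89) recv 98: fwd
Round 4: pos3(id21) recv 98: fwd
Round 5: pos4(id93) recv 98: fwd
Round 6: pos5(id98) recv 98: ELECTED

Answer: 21,89,98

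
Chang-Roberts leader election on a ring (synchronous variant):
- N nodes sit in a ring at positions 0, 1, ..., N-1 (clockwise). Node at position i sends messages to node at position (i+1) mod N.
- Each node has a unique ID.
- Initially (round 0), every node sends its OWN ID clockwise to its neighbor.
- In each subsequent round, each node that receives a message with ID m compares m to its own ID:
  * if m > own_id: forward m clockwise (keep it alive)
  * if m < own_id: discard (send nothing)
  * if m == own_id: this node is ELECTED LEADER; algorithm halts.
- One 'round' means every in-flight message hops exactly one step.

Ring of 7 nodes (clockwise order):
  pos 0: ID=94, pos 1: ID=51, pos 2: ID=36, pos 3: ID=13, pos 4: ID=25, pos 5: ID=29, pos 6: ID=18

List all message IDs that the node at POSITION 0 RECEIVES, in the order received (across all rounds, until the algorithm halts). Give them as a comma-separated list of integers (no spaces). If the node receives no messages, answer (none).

Round 1: pos1(id51) recv 94: fwd; pos2(id36) recv 51: fwd; pos3(id13) recv 36: fwd; pos4(id25) recv 13: drop; pos5(id29) recv 25: drop; pos6(id18) recv 29: fwd; pos0(id94) recv 18: drop
Round 2: pos2(id36) recv 94: fwd; pos3(id13) recv 51: fwd; pos4(id25) recv 36: fwd; pos0(id94) recv 29: drop
Round 3: pos3(id13) recv 94: fwd; pos4(id25) recv 51: fwd; pos5(id29) recv 36: fwd
Round 4: pos4(id25) recv 94: fwd; pos5(id29) recv 51: fwd; pos6(id18) recv 36: fwd
Round 5: pos5(id29) recv 94: fwd; pos6(id18) recv 51: fwd; pos0(id94) recv 36: drop
Round 6: pos6(id18) recv 94: fwd; pos0(id94) recv 51: drop
Round 7: pos0(id94) recv 94: ELECTED

Answer: 18,29,36,51,94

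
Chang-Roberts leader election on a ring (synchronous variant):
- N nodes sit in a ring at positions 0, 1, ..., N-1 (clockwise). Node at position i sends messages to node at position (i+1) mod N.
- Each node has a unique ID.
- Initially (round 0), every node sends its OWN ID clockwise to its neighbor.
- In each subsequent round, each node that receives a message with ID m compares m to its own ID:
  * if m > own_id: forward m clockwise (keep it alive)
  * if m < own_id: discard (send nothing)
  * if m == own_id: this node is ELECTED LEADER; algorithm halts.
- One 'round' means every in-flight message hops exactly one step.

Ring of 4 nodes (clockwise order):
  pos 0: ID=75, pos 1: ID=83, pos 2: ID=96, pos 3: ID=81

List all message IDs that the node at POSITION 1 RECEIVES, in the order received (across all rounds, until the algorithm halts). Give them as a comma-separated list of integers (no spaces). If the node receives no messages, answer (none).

Answer: 75,81,96

Derivation:
Round 1: pos1(id83) recv 75: drop; pos2(id96) recv 83: drop; pos3(id81) recv 96: fwd; pos0(id75) recv 81: fwd
Round 2: pos0(id75) recv 96: fwd; pos1(id83) recv 81: drop
Round 3: pos1(id83) recv 96: fwd
Round 4: pos2(id96) recv 96: ELECTED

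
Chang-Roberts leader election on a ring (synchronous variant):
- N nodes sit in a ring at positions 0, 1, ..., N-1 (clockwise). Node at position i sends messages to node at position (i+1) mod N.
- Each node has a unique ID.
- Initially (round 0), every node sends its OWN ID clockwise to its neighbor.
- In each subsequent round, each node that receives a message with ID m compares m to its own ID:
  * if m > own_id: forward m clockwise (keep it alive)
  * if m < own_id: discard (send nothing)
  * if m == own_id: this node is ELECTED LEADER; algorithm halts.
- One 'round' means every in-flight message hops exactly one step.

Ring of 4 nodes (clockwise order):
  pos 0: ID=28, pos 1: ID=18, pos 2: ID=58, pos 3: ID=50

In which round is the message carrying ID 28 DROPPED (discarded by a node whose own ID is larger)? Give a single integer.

Answer: 2

Derivation:
Round 1: pos1(id18) recv 28: fwd; pos2(id58) recv 18: drop; pos3(id50) recv 58: fwd; pos0(id28) recv 50: fwd
Round 2: pos2(id58) recv 28: drop; pos0(id28) recv 58: fwd; pos1(id18) recv 50: fwd
Round 3: pos1(id18) recv 58: fwd; pos2(id58) recv 50: drop
Round 4: pos2(id58) recv 58: ELECTED
Message ID 28 originates at pos 0; dropped at pos 2 in round 2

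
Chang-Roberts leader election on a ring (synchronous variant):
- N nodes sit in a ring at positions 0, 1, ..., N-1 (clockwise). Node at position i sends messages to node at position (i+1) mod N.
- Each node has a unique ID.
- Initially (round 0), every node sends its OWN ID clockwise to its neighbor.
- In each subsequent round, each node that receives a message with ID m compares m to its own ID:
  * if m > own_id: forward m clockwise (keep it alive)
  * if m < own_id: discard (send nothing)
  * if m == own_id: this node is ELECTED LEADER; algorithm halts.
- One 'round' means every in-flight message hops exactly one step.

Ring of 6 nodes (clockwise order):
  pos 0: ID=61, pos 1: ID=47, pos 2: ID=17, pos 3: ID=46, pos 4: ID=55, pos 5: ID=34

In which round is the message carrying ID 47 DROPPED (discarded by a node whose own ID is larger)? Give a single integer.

Answer: 3

Derivation:
Round 1: pos1(id47) recv 61: fwd; pos2(id17) recv 47: fwd; pos3(id46) recv 17: drop; pos4(id55) recv 46: drop; pos5(id34) recv 55: fwd; pos0(id61) recv 34: drop
Round 2: pos2(id17) recv 61: fwd; pos3(id46) recv 47: fwd; pos0(id61) recv 55: drop
Round 3: pos3(id46) recv 61: fwd; pos4(id55) recv 47: drop
Round 4: pos4(id55) recv 61: fwd
Round 5: pos5(id34) recv 61: fwd
Round 6: pos0(id61) recv 61: ELECTED
Message ID 47 originates at pos 1; dropped at pos 4 in round 3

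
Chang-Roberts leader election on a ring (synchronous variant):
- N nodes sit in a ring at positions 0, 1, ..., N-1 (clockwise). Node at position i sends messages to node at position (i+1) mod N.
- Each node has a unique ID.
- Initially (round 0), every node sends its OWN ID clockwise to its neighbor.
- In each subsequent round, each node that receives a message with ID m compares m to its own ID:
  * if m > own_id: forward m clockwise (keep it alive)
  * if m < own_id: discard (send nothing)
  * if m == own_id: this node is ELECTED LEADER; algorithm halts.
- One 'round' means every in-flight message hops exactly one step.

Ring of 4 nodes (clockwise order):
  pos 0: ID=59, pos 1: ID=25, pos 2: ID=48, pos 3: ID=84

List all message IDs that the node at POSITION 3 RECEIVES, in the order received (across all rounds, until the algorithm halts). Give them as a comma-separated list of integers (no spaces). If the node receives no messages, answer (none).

Round 1: pos1(id25) recv 59: fwd; pos2(id48) recv 25: drop; pos3(id84) recv 48: drop; pos0(id59) recv 84: fwd
Round 2: pos2(id48) recv 59: fwd; pos1(id25) recv 84: fwd
Round 3: pos3(id84) recv 59: drop; pos2(id48) recv 84: fwd
Round 4: pos3(id84) recv 84: ELECTED

Answer: 48,59,84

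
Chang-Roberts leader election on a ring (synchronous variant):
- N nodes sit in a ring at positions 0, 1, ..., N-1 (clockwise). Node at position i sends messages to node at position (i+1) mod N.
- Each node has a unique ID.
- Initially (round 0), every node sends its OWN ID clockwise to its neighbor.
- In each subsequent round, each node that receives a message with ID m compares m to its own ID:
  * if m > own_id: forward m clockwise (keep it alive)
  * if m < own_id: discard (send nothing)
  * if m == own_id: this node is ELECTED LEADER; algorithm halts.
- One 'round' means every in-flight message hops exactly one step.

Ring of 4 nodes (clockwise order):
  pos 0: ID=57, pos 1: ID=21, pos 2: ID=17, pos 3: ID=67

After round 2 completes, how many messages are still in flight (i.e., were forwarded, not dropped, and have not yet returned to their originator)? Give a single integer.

Round 1: pos1(id21) recv 57: fwd; pos2(id17) recv 21: fwd; pos3(id67) recv 17: drop; pos0(id57) recv 67: fwd
Round 2: pos2(id17) recv 57: fwd; pos3(id67) recv 21: drop; pos1(id21) recv 67: fwd
After round 2: 2 messages still in flight

Answer: 2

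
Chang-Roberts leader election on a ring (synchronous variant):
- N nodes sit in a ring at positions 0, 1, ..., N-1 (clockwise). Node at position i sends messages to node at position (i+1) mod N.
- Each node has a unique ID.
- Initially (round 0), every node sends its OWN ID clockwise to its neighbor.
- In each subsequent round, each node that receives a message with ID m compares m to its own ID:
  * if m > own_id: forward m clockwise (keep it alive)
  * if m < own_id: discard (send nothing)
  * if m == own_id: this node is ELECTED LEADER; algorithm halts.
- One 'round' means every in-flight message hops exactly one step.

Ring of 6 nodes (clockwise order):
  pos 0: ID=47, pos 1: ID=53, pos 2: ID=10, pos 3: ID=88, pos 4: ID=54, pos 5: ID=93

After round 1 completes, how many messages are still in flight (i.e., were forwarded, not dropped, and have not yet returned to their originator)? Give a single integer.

Round 1: pos1(id53) recv 47: drop; pos2(id10) recv 53: fwd; pos3(id88) recv 10: drop; pos4(id54) recv 88: fwd; pos5(id93) recv 54: drop; pos0(id47) recv 93: fwd
After round 1: 3 messages still in flight

Answer: 3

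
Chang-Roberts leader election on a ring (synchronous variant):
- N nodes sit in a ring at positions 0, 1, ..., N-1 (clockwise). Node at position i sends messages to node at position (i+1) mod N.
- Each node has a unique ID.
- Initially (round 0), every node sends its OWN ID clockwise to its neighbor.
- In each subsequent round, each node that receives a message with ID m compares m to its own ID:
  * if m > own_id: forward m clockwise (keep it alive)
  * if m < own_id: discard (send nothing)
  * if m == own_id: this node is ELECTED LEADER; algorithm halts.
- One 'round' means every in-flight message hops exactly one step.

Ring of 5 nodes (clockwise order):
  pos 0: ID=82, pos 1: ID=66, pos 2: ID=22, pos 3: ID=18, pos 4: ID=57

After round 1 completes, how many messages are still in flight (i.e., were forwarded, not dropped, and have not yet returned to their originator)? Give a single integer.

Answer: 3

Derivation:
Round 1: pos1(id66) recv 82: fwd; pos2(id22) recv 66: fwd; pos3(id18) recv 22: fwd; pos4(id57) recv 18: drop; pos0(id82) recv 57: drop
After round 1: 3 messages still in flight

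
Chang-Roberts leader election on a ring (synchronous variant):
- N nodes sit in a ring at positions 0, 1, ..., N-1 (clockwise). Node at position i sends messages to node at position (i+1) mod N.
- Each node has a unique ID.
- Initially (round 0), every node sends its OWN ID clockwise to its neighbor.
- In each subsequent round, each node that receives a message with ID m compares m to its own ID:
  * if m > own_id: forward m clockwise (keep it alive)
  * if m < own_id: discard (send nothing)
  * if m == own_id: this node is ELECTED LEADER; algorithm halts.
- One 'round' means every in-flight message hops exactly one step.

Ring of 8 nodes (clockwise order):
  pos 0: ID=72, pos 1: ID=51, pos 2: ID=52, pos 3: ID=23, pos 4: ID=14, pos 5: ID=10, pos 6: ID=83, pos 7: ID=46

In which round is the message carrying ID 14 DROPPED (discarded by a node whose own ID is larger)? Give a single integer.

Answer: 2

Derivation:
Round 1: pos1(id51) recv 72: fwd; pos2(id52) recv 51: drop; pos3(id23) recv 52: fwd; pos4(id14) recv 23: fwd; pos5(id10) recv 14: fwd; pos6(id83) recv 10: drop; pos7(id46) recv 83: fwd; pos0(id72) recv 46: drop
Round 2: pos2(id52) recv 72: fwd; pos4(id14) recv 52: fwd; pos5(id10) recv 23: fwd; pos6(id83) recv 14: drop; pos0(id72) recv 83: fwd
Round 3: pos3(id23) recv 72: fwd; pos5(id10) recv 52: fwd; pos6(id83) recv 23: drop; pos1(id51) recv 83: fwd
Round 4: pos4(id14) recv 72: fwd; pos6(id83) recv 52: drop; pos2(id52) recv 83: fwd
Round 5: pos5(id10) recv 72: fwd; pos3(id23) recv 83: fwd
Round 6: pos6(id83) recv 72: drop; pos4(id14) recv 83: fwd
Round 7: pos5(id10) recv 83: fwd
Round 8: pos6(id83) recv 83: ELECTED
Message ID 14 originates at pos 4; dropped at pos 6 in round 2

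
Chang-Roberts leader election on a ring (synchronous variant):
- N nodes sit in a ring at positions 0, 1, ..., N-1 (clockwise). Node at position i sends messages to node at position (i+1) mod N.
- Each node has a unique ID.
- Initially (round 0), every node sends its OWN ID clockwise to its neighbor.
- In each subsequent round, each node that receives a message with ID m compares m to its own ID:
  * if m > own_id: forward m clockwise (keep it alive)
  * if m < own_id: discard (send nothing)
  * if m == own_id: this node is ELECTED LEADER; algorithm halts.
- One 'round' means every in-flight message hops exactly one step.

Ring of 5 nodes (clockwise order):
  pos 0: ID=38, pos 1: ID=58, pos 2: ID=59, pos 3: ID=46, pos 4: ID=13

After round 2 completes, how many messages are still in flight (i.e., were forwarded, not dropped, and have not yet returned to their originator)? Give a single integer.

Answer: 2

Derivation:
Round 1: pos1(id58) recv 38: drop; pos2(id59) recv 58: drop; pos3(id46) recv 59: fwd; pos4(id13) recv 46: fwd; pos0(id38) recv 13: drop
Round 2: pos4(id13) recv 59: fwd; pos0(id38) recv 46: fwd
After round 2: 2 messages still in flight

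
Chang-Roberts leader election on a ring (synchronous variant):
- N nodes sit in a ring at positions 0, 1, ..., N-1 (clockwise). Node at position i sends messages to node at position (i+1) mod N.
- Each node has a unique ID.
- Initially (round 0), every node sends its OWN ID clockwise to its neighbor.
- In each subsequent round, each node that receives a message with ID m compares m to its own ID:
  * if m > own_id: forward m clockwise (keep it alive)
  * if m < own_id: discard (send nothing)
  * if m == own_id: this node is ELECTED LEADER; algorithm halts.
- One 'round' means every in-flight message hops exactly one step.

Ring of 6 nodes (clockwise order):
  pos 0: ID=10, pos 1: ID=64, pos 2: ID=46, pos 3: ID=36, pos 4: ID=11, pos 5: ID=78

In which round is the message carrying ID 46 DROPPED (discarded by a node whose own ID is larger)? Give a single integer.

Round 1: pos1(id64) recv 10: drop; pos2(id46) recv 64: fwd; pos3(id36) recv 46: fwd; pos4(id11) recv 36: fwd; pos5(id78) recv 11: drop; pos0(id10) recv 78: fwd
Round 2: pos3(id36) recv 64: fwd; pos4(id11) recv 46: fwd; pos5(id78) recv 36: drop; pos1(id64) recv 78: fwd
Round 3: pos4(id11) recv 64: fwd; pos5(id78) recv 46: drop; pos2(id46) recv 78: fwd
Round 4: pos5(id78) recv 64: drop; pos3(id36) recv 78: fwd
Round 5: pos4(id11) recv 78: fwd
Round 6: pos5(id78) recv 78: ELECTED
Message ID 46 originates at pos 2; dropped at pos 5 in round 3

Answer: 3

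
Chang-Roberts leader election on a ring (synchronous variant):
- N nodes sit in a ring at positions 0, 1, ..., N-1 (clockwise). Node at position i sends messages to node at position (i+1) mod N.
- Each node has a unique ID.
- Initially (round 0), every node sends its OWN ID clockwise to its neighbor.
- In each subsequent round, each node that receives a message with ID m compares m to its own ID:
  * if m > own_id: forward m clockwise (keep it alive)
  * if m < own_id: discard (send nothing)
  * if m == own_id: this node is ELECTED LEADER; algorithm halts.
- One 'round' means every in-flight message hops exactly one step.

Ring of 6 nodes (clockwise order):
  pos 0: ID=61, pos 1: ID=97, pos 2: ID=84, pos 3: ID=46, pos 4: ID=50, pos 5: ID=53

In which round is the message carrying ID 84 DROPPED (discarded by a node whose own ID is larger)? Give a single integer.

Round 1: pos1(id97) recv 61: drop; pos2(id84) recv 97: fwd; pos3(id46) recv 84: fwd; pos4(id50) recv 46: drop; pos5(id53) recv 50: drop; pos0(id61) recv 53: drop
Round 2: pos3(id46) recv 97: fwd; pos4(id50) recv 84: fwd
Round 3: pos4(id50) recv 97: fwd; pos5(id53) recv 84: fwd
Round 4: pos5(id53) recv 97: fwd; pos0(id61) recv 84: fwd
Round 5: pos0(id61) recv 97: fwd; pos1(id97) recv 84: drop
Round 6: pos1(id97) recv 97: ELECTED
Message ID 84 originates at pos 2; dropped at pos 1 in round 5

Answer: 5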